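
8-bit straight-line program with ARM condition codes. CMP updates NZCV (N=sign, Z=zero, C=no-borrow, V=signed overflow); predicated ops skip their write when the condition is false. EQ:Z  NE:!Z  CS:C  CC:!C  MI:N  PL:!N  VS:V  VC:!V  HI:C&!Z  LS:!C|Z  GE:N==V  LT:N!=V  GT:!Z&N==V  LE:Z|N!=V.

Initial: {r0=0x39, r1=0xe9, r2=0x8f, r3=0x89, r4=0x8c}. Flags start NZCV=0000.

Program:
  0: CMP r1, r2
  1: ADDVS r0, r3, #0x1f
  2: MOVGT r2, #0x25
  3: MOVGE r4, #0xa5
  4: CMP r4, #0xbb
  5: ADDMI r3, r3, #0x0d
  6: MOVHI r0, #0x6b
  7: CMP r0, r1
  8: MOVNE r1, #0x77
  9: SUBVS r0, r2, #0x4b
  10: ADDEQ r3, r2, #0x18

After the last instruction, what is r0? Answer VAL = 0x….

VAL = 0x39

0: ✓ CMP  NZCV=0010
1: · ADDVS
2: ✓ MOVGT  r2←0x25
3: ✓ MOVGE  r4←0xa5
4: ✓ CMP  NZCV=1000
5: ✓ ADDMI  r3←0x96
6: · MOVHI
7: ✓ CMP  NZCV=0000
8: ✓ MOVNE  r1←0x77
9: · SUBVS
10: · ADDEQ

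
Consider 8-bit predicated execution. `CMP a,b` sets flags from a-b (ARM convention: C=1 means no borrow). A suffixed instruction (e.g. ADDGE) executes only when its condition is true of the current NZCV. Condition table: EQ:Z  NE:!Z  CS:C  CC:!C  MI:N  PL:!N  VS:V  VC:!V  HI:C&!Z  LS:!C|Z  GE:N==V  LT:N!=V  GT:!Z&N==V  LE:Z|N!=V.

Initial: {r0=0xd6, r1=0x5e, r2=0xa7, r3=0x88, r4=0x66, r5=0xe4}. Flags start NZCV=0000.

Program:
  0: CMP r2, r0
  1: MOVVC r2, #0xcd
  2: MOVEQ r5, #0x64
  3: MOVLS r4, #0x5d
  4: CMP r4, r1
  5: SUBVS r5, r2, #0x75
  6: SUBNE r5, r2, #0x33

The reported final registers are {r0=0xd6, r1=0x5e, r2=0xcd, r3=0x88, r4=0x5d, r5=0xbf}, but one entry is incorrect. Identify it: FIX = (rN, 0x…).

[0] flags=1000 → (cmp)
[1] flags=1000 VC?T → r2=0xcd
[2] flags=1000 EQ?F → skip
[3] flags=1000 LS?T → r4=0x5d
[4] flags=1000 → (cmp)
[5] flags=1000 VS?F → skip
[6] flags=1000 NE?T → r5=0x9a

FIX = (r5, 0x9a)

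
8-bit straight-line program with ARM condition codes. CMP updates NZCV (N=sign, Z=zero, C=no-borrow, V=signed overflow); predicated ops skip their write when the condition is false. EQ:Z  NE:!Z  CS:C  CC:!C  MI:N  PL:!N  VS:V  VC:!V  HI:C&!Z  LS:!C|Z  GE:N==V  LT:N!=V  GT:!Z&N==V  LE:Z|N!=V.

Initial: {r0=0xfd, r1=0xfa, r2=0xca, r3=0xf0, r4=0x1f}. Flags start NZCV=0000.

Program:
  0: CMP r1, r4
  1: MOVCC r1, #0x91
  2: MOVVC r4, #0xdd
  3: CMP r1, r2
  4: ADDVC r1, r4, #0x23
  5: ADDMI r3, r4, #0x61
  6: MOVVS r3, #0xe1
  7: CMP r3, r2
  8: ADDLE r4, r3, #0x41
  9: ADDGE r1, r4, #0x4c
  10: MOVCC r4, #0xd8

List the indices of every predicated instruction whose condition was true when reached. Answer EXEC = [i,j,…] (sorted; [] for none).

EXEC = [2,4,9]

[0] flags=1010 → (cmp)
[1] flags=1010 CC?F → skip
[2] flags=1010 VC?T → r4=0xdd
[3] flags=0010 → (cmp)
[4] flags=0010 VC?T → r1=0x00
[5] flags=0010 MI?F → skip
[6] flags=0010 VS?F → skip
[7] flags=0010 → (cmp)
[8] flags=0010 LE?F → skip
[9] flags=0010 GE?T → r1=0x29
[10] flags=0010 CC?F → skip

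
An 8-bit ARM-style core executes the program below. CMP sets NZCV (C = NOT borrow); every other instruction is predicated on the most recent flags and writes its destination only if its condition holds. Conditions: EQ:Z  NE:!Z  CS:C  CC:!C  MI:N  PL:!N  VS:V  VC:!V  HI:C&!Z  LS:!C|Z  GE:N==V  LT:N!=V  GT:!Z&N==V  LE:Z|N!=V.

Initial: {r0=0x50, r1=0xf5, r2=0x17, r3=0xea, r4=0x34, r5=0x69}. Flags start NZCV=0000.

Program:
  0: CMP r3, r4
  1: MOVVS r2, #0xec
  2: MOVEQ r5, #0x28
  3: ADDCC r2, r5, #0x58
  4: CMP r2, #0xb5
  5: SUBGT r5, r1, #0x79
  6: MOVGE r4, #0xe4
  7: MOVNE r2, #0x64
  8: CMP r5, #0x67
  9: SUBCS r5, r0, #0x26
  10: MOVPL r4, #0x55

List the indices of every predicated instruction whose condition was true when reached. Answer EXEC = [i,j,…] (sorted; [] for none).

EXEC = [5,6,7,9,10]

[0] flags=1010 → (cmp)
[1] flags=1010 VS?F → skip
[2] flags=1010 EQ?F → skip
[3] flags=1010 CC?F → skip
[4] flags=0000 → (cmp)
[5] flags=0000 GT?T → r5=0x7c
[6] flags=0000 GE?T → r4=0xe4
[7] flags=0000 NE?T → r2=0x64
[8] flags=0010 → (cmp)
[9] flags=0010 CS?T → r5=0x2a
[10] flags=0010 PL?T → r4=0x55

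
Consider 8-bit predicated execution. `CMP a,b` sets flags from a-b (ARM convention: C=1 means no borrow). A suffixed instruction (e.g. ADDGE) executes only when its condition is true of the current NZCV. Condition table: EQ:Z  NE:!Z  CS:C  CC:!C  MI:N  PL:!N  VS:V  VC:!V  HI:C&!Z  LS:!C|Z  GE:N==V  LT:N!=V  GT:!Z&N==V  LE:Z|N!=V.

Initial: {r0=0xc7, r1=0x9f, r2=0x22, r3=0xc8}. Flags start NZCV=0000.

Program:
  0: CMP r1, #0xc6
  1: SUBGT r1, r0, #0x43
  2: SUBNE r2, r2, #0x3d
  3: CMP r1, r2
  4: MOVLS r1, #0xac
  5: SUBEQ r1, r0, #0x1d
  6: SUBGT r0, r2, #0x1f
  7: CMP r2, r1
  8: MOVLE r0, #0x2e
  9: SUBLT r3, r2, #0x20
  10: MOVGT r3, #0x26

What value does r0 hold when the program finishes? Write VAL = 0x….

[0] flags=1000 → (cmp)
[1] flags=1000 GT?F → skip
[2] flags=1000 NE?T → r2=0xe5
[3] flags=1000 → (cmp)
[4] flags=1000 LS?T → r1=0xac
[5] flags=1000 EQ?F → skip
[6] flags=1000 GT?F → skip
[7] flags=0010 → (cmp)
[8] flags=0010 LE?F → skip
[9] flags=0010 LT?F → skip
[10] flags=0010 GT?T → r3=0x26

VAL = 0xc7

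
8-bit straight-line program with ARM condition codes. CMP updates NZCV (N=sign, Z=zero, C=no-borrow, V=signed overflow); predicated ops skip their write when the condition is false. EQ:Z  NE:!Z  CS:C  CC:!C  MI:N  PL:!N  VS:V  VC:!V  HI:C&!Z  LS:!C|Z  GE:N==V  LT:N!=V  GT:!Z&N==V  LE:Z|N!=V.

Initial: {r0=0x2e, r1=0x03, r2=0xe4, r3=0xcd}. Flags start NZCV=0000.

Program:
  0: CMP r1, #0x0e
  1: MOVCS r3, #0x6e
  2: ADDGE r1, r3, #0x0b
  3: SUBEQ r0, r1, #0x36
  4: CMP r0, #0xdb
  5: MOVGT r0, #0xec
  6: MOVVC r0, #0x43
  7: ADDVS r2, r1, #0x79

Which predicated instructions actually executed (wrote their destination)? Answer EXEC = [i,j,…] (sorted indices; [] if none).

EXEC = [5,6]

0: ✓ CMP  NZCV=1000
1: · MOVCS
2: · ADDGE
3: · SUBEQ
4: ✓ CMP  NZCV=0000
5: ✓ MOVGT  r0←0xec
6: ✓ MOVVC  r0←0x43
7: · ADDVS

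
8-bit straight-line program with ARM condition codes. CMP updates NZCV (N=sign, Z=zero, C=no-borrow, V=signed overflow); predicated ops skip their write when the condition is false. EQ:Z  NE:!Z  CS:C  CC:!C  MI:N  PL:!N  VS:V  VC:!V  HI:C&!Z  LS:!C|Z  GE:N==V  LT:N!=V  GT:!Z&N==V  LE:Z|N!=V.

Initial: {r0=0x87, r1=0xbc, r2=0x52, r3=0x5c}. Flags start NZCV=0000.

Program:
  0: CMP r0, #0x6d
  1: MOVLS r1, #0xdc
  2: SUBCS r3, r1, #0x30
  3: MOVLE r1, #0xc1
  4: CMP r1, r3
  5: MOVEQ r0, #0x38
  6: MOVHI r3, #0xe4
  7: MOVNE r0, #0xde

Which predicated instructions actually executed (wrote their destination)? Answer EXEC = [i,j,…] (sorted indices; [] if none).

EXEC = [2,3,6,7]

[0] flags=0011 → (cmp)
[1] flags=0011 LS?F → skip
[2] flags=0011 CS?T → r3=0x8c
[3] flags=0011 LE?T → r1=0xc1
[4] flags=0010 → (cmp)
[5] flags=0010 EQ?F → skip
[6] flags=0010 HI?T → r3=0xe4
[7] flags=0010 NE?T → r0=0xde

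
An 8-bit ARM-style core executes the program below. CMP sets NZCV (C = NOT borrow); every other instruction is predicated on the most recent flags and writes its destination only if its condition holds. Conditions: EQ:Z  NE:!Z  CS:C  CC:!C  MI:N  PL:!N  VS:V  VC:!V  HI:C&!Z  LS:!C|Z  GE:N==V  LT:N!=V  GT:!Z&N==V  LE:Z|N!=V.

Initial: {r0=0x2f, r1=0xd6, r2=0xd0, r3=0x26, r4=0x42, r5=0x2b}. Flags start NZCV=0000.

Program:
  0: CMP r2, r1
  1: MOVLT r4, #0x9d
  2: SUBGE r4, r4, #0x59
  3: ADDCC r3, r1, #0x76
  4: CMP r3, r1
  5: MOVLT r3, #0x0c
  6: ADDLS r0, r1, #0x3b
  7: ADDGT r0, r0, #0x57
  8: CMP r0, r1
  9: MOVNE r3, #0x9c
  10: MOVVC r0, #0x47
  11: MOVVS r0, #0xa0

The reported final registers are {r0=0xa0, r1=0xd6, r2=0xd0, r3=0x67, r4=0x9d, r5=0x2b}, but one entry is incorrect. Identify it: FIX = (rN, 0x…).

FIX = (r3, 0x9c)

0: ✓ CMP  NZCV=1000
1: ✓ MOVLT  r4←0x9d
2: · SUBGE
3: ✓ ADDCC  r3←0x4c
4: ✓ CMP  NZCV=0000
5: · MOVLT
6: ✓ ADDLS  r0←0x11
7: ✓ ADDGT  r0←0x68
8: ✓ CMP  NZCV=1001
9: ✓ MOVNE  r3←0x9c
10: · MOVVC
11: ✓ MOVVS  r0←0xa0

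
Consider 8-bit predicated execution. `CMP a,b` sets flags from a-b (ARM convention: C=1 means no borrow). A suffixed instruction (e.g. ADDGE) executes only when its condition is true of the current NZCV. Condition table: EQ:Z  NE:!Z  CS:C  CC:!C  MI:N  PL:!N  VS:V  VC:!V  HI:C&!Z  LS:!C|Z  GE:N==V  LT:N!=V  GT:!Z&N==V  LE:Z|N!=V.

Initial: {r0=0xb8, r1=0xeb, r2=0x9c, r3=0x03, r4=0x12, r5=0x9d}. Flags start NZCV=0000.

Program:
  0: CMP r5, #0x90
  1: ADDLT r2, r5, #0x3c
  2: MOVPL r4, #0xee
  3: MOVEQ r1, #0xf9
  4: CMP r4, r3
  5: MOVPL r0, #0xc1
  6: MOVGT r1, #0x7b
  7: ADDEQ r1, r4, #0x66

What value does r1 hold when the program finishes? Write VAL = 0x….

VAL = 0xeb

0: ✓ CMP  NZCV=0010
1: · ADDLT
2: ✓ MOVPL  r4←0xee
3: · MOVEQ
4: ✓ CMP  NZCV=1010
5: · MOVPL
6: · MOVGT
7: · ADDEQ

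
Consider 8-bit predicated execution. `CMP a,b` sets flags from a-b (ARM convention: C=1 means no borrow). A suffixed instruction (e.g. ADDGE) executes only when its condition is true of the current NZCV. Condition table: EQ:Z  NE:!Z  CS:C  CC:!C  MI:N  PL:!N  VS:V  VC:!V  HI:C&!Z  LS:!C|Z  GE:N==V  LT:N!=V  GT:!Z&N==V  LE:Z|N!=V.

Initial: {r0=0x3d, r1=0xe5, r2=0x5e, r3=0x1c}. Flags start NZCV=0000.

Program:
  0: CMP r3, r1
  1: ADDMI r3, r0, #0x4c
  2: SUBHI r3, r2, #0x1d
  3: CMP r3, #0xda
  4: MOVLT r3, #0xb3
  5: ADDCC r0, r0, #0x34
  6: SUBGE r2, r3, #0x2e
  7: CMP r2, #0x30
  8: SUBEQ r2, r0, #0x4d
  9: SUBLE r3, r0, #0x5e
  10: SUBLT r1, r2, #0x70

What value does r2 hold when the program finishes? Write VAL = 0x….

[0] flags=0000 → (cmp)
[1] flags=0000 MI?F → skip
[2] flags=0000 HI?F → skip
[3] flags=0000 → (cmp)
[4] flags=0000 LT?F → skip
[5] flags=0000 CC?T → r0=0x71
[6] flags=0000 GE?T → r2=0xee
[7] flags=1010 → (cmp)
[8] flags=1010 EQ?F → skip
[9] flags=1010 LE?T → r3=0x13
[10] flags=1010 LT?T → r1=0x7e

VAL = 0xee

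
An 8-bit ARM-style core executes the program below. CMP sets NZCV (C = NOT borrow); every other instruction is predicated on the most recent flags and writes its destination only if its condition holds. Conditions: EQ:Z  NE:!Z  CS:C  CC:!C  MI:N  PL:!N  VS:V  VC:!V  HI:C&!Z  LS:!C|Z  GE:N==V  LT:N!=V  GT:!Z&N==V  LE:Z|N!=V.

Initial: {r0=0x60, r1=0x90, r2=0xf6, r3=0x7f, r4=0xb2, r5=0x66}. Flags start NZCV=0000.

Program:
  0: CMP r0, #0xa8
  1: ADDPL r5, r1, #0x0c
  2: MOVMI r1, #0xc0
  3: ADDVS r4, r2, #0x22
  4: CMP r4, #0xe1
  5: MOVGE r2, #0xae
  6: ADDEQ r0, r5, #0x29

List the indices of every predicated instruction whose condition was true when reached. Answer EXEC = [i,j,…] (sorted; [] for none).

EXEC = [2,3,5]

0: ✓ CMP  NZCV=1001
1: · ADDPL
2: ✓ MOVMI  r1←0xc0
3: ✓ ADDVS  r4←0x18
4: ✓ CMP  NZCV=0000
5: ✓ MOVGE  r2←0xae
6: · ADDEQ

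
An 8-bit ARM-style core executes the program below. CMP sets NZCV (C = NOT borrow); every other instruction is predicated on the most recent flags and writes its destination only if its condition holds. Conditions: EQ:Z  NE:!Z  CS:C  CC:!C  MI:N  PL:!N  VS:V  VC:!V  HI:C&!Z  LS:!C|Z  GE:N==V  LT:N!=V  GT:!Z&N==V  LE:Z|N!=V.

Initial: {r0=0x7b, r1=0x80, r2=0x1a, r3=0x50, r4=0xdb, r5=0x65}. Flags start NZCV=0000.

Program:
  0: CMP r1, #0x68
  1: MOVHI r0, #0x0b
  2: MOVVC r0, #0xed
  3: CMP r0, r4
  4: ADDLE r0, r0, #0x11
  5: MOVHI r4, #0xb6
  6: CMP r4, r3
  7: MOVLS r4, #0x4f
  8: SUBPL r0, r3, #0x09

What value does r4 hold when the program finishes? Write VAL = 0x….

[0] flags=0011 → (cmp)
[1] flags=0011 HI?T → r0=0x0b
[2] flags=0011 VC?F → skip
[3] flags=0000 → (cmp)
[4] flags=0000 LE?F → skip
[5] flags=0000 HI?F → skip
[6] flags=1010 → (cmp)
[7] flags=1010 LS?F → skip
[8] flags=1010 PL?F → skip

VAL = 0xdb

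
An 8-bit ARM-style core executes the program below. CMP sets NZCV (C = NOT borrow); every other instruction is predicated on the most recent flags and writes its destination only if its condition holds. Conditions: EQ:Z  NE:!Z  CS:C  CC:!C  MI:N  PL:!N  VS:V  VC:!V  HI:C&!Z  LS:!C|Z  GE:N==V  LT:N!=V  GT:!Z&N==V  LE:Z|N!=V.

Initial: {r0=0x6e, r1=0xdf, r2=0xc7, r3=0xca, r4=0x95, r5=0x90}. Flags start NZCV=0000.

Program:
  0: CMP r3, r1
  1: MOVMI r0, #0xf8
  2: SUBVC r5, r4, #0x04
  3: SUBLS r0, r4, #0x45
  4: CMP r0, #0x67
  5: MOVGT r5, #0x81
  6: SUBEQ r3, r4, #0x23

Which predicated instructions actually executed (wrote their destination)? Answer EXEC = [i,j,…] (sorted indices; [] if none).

EXEC = [1,2,3]

0: ✓ CMP  NZCV=1000
1: ✓ MOVMI  r0←0xf8
2: ✓ SUBVC  r5←0x91
3: ✓ SUBLS  r0←0x50
4: ✓ CMP  NZCV=1000
5: · MOVGT
6: · SUBEQ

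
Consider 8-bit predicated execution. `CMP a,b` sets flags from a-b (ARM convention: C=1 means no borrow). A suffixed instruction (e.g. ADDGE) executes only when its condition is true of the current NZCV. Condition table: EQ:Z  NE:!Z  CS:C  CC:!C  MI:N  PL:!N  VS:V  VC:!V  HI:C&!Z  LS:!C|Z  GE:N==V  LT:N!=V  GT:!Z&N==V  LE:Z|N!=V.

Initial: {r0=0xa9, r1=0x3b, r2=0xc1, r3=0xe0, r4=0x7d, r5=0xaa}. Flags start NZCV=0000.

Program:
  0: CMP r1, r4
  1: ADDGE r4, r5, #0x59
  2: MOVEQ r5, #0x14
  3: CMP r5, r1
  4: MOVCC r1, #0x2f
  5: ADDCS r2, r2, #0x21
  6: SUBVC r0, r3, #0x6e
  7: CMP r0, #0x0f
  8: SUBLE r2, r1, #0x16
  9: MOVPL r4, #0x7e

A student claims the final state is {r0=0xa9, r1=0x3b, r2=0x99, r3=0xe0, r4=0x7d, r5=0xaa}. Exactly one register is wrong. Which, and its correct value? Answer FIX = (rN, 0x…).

[0] flags=1000 → (cmp)
[1] flags=1000 GE?F → skip
[2] flags=1000 EQ?F → skip
[3] flags=0011 → (cmp)
[4] flags=0011 CC?F → skip
[5] flags=0011 CS?T → r2=0xe2
[6] flags=0011 VC?F → skip
[7] flags=1010 → (cmp)
[8] flags=1010 LE?T → r2=0x25
[9] flags=1010 PL?F → skip

FIX = (r2, 0x25)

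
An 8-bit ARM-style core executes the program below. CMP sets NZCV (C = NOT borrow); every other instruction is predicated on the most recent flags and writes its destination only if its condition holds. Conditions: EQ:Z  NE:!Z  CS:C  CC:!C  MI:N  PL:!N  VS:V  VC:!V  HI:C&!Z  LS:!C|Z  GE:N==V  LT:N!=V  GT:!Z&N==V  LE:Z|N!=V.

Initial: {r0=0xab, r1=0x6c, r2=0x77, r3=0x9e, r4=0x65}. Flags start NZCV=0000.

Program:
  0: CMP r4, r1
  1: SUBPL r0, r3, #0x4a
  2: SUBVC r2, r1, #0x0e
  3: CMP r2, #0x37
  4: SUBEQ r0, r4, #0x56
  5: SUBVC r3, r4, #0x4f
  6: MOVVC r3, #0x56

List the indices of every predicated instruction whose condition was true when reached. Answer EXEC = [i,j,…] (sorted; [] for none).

[0] flags=1000 → (cmp)
[1] flags=1000 PL?F → skip
[2] flags=1000 VC?T → r2=0x5e
[3] flags=0010 → (cmp)
[4] flags=0010 EQ?F → skip
[5] flags=0010 VC?T → r3=0x16
[6] flags=0010 VC?T → r3=0x56

EXEC = [2,5,6]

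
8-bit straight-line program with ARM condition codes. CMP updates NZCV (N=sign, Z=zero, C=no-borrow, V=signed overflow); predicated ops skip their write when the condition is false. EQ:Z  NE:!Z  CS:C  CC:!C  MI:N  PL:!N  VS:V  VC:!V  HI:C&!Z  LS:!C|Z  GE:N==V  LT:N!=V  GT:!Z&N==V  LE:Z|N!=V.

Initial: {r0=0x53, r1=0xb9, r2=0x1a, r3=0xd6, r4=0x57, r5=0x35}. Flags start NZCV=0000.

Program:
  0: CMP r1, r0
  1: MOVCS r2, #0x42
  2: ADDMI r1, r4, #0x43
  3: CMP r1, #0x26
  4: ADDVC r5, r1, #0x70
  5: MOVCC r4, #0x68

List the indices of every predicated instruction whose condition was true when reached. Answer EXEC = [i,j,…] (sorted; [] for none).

EXEC = [1,4]

0: ✓ CMP  NZCV=0011
1: ✓ MOVCS  r2←0x42
2: · ADDMI
3: ✓ CMP  NZCV=1010
4: ✓ ADDVC  r5←0x29
5: · MOVCC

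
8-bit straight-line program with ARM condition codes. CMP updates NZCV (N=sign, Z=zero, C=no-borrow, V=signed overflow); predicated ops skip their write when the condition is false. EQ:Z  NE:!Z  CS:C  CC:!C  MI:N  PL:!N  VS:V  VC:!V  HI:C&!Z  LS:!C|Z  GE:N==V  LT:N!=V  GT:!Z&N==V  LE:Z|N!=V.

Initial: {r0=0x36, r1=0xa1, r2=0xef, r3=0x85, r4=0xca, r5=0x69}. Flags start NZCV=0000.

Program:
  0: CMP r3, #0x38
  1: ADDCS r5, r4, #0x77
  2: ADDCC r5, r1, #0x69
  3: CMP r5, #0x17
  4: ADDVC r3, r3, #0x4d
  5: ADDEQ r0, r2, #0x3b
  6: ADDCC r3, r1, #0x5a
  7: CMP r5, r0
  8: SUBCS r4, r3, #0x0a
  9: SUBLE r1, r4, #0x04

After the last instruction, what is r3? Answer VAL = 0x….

VAL = 0xd2

[0] flags=0011 → (cmp)
[1] flags=0011 CS?T → r5=0x41
[2] flags=0011 CC?F → skip
[3] flags=0010 → (cmp)
[4] flags=0010 VC?T → r3=0xd2
[5] flags=0010 EQ?F → skip
[6] flags=0010 CC?F → skip
[7] flags=0010 → (cmp)
[8] flags=0010 CS?T → r4=0xc8
[9] flags=0010 LE?F → skip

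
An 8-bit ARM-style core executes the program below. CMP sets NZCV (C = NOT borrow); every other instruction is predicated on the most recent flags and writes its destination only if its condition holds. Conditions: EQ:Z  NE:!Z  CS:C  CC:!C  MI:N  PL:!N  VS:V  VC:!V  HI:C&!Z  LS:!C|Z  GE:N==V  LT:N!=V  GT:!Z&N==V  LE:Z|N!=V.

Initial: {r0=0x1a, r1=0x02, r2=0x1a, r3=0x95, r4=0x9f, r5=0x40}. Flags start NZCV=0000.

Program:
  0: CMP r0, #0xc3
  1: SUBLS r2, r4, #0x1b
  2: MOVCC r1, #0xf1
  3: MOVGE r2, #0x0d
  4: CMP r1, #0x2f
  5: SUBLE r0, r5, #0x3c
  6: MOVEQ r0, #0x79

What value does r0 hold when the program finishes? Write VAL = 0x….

[0] flags=0000 → (cmp)
[1] flags=0000 LS?T → r2=0x84
[2] flags=0000 CC?T → r1=0xf1
[3] flags=0000 GE?T → r2=0x0d
[4] flags=1010 → (cmp)
[5] flags=1010 LE?T → r0=0x04
[6] flags=1010 EQ?F → skip

VAL = 0x04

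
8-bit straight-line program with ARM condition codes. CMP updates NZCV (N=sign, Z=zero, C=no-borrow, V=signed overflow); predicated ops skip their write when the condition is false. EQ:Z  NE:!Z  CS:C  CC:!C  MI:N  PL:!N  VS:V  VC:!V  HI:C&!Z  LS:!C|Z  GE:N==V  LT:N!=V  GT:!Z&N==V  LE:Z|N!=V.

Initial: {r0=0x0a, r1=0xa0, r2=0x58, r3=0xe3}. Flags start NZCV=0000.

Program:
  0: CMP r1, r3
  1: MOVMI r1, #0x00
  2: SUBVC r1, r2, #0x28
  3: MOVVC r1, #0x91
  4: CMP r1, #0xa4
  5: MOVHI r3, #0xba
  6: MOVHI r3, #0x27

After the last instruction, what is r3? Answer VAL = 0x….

VAL = 0xe3

[0] flags=1000 → (cmp)
[1] flags=1000 MI?T → r1=0x00
[2] flags=1000 VC?T → r1=0x30
[3] flags=1000 VC?T → r1=0x91
[4] flags=1000 → (cmp)
[5] flags=1000 HI?F → skip
[6] flags=1000 HI?F → skip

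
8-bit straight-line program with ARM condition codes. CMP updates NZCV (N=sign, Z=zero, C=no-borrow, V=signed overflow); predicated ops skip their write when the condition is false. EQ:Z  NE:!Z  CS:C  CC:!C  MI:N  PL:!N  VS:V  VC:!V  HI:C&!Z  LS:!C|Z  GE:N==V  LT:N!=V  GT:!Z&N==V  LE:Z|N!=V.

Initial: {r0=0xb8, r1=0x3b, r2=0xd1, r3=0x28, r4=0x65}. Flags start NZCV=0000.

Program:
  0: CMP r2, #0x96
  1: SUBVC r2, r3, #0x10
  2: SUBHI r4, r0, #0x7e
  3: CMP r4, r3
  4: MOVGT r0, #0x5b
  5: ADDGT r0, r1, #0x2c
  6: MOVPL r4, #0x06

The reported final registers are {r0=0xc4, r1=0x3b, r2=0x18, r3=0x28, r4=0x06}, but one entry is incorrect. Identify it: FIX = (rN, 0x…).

FIX = (r0, 0x67)

[0] flags=0010 → (cmp)
[1] flags=0010 VC?T → r2=0x18
[2] flags=0010 HI?T → r4=0x3a
[3] flags=0010 → (cmp)
[4] flags=0010 GT?T → r0=0x5b
[5] flags=0010 GT?T → r0=0x67
[6] flags=0010 PL?T → r4=0x06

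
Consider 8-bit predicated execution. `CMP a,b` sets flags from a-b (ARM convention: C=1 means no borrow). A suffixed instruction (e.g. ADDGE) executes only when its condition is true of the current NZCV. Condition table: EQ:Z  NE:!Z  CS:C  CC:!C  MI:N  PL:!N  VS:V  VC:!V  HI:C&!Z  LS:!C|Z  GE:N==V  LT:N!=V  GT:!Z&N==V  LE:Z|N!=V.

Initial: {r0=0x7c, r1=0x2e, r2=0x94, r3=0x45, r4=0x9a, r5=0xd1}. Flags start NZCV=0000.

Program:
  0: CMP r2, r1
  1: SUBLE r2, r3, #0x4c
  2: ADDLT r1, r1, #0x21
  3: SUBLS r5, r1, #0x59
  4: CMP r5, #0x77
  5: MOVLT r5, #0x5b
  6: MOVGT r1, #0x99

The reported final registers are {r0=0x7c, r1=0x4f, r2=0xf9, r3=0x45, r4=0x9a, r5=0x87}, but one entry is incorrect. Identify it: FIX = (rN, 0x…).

0: ✓ CMP  NZCV=0011
1: ✓ SUBLE  r2←0xf9
2: ✓ ADDLT  r1←0x4f
3: · SUBLS
4: ✓ CMP  NZCV=0011
5: ✓ MOVLT  r5←0x5b
6: · MOVGT

FIX = (r5, 0x5b)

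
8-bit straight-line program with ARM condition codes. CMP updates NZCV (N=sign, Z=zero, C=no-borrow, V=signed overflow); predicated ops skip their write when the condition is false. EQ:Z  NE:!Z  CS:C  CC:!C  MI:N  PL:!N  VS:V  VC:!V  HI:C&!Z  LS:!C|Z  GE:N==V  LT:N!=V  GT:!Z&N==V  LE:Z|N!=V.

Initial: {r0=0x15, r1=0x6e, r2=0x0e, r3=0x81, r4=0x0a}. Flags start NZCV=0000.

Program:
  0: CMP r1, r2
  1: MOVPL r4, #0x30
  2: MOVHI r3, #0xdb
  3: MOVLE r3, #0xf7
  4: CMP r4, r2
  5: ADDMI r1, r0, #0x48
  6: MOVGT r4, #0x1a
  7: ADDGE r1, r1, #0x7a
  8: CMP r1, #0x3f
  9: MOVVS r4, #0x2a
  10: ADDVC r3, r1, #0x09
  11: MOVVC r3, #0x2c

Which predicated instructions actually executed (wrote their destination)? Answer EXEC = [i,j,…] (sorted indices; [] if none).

0: ✓ CMP  NZCV=0010
1: ✓ MOVPL  r4←0x30
2: ✓ MOVHI  r3←0xdb
3: · MOVLE
4: ✓ CMP  NZCV=0010
5: · ADDMI
6: ✓ MOVGT  r4←0x1a
7: ✓ ADDGE  r1←0xe8
8: ✓ CMP  NZCV=1010
9: · MOVVS
10: ✓ ADDVC  r3←0xf1
11: ✓ MOVVC  r3←0x2c

EXEC = [1,2,6,7,10,11]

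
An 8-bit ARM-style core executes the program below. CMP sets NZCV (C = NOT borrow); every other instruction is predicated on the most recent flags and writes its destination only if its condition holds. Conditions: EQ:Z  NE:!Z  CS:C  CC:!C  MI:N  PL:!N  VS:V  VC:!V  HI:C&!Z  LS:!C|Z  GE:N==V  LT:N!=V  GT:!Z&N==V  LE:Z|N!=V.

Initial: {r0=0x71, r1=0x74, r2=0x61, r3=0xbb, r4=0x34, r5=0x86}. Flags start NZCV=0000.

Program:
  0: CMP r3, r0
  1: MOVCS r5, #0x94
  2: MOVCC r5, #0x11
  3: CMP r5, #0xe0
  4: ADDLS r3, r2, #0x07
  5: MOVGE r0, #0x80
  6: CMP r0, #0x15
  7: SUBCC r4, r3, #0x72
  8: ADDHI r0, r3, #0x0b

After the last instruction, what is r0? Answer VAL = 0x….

VAL = 0x73

[0] flags=0011 → (cmp)
[1] flags=0011 CS?T → r5=0x94
[2] flags=0011 CC?F → skip
[3] flags=1000 → (cmp)
[4] flags=1000 LS?T → r3=0x68
[5] flags=1000 GE?F → skip
[6] flags=0010 → (cmp)
[7] flags=0010 CC?F → skip
[8] flags=0010 HI?T → r0=0x73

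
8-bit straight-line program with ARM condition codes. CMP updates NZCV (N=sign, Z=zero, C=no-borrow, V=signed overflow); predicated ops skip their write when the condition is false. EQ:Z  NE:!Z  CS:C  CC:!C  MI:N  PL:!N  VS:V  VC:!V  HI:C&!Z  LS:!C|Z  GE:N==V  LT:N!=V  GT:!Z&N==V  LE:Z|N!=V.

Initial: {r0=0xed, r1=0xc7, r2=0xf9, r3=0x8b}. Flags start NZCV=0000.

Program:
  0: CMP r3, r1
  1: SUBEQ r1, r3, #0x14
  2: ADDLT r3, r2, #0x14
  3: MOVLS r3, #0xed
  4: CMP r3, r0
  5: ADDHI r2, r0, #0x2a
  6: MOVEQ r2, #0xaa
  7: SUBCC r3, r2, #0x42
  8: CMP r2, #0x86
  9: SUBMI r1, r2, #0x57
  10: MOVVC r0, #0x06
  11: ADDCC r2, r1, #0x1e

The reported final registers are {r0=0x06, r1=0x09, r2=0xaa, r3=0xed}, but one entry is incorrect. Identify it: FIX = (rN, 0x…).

[0] flags=1000 → (cmp)
[1] flags=1000 EQ?F → skip
[2] flags=1000 LT?T → r3=0x0d
[3] flags=1000 LS?T → r3=0xed
[4] flags=0110 → (cmp)
[5] flags=0110 HI?F → skip
[6] flags=0110 EQ?T → r2=0xaa
[7] flags=0110 CC?F → skip
[8] flags=0010 → (cmp)
[9] flags=0010 MI?F → skip
[10] flags=0010 VC?T → r0=0x06
[11] flags=0010 CC?F → skip

FIX = (r1, 0xc7)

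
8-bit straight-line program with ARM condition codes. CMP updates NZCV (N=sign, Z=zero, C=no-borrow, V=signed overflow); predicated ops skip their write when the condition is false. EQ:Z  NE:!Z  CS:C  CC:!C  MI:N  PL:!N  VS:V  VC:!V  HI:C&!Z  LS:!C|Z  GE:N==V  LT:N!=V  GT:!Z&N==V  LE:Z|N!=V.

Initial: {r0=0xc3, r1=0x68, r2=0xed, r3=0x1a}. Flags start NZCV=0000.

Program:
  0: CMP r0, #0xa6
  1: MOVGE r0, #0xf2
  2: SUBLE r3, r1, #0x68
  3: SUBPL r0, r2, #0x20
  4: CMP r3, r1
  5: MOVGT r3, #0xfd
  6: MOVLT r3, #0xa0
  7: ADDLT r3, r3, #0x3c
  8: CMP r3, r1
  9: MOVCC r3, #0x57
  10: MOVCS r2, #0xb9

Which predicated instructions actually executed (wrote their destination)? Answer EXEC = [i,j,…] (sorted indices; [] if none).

EXEC = [1,3,6,7,10]

0: ✓ CMP  NZCV=0010
1: ✓ MOVGE  r0←0xf2
2: · SUBLE
3: ✓ SUBPL  r0←0xcd
4: ✓ CMP  NZCV=1000
5: · MOVGT
6: ✓ MOVLT  r3←0xa0
7: ✓ ADDLT  r3←0xdc
8: ✓ CMP  NZCV=0011
9: · MOVCC
10: ✓ MOVCS  r2←0xb9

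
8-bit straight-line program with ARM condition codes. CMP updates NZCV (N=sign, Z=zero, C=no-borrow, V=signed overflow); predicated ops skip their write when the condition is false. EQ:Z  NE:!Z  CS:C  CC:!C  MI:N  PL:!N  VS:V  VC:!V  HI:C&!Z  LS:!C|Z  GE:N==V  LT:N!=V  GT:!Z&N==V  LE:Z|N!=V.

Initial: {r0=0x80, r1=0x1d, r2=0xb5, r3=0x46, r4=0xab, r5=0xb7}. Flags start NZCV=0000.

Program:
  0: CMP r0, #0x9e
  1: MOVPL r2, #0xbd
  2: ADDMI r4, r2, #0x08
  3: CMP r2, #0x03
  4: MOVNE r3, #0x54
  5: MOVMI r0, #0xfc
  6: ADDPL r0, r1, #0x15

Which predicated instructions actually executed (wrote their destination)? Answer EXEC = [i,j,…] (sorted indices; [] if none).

[0] flags=1000 → (cmp)
[1] flags=1000 PL?F → skip
[2] flags=1000 MI?T → r4=0xbd
[3] flags=1010 → (cmp)
[4] flags=1010 NE?T → r3=0x54
[5] flags=1010 MI?T → r0=0xfc
[6] flags=1010 PL?F → skip

EXEC = [2,4,5]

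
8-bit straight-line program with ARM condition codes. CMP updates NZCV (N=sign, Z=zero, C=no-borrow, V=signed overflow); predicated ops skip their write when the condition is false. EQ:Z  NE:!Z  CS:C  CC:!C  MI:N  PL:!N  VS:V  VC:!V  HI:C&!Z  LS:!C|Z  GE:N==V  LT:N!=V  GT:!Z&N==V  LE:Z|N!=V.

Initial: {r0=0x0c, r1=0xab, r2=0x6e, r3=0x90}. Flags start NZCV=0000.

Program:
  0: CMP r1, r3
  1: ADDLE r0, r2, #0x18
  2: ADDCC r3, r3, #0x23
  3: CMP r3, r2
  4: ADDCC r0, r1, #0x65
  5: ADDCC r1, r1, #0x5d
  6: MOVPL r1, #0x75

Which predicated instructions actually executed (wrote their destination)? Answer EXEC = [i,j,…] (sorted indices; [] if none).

EXEC = [6]

[0] flags=0010 → (cmp)
[1] flags=0010 LE?F → skip
[2] flags=0010 CC?F → skip
[3] flags=0011 → (cmp)
[4] flags=0011 CC?F → skip
[5] flags=0011 CC?F → skip
[6] flags=0011 PL?T → r1=0x75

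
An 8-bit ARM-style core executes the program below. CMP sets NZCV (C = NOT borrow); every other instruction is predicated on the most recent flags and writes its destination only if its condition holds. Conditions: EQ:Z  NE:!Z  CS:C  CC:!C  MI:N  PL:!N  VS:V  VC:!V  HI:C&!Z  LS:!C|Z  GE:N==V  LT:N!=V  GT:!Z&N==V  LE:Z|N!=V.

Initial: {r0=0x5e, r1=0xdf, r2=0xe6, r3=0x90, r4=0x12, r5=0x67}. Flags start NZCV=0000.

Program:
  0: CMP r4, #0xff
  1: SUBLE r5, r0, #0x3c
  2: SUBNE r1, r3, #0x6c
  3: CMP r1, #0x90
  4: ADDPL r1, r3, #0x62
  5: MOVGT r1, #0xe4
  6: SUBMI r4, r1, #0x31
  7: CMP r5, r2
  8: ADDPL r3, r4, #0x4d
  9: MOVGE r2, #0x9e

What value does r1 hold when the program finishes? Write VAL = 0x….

VAL = 0xe4

[0] flags=0000 → (cmp)
[1] flags=0000 LE?F → skip
[2] flags=0000 NE?T → r1=0x24
[3] flags=1001 → (cmp)
[4] flags=1001 PL?F → skip
[5] flags=1001 GT?T → r1=0xe4
[6] flags=1001 MI?T → r4=0xb3
[7] flags=1001 → (cmp)
[8] flags=1001 PL?F → skip
[9] flags=1001 GE?T → r2=0x9e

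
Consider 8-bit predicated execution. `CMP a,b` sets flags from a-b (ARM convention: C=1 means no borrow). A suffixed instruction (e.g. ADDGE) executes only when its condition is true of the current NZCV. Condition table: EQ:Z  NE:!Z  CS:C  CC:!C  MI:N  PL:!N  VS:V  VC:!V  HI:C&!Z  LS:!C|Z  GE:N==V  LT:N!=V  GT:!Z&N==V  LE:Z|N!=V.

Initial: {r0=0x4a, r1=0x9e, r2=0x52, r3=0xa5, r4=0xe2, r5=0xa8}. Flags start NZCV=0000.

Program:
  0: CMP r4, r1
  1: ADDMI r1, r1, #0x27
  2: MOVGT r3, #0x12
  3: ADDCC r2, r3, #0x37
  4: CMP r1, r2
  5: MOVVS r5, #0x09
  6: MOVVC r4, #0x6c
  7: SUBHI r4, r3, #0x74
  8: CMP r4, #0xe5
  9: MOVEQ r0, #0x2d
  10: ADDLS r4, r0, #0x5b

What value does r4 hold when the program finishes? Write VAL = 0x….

VAL = 0xa5

[0] flags=0010 → (cmp)
[1] flags=0010 MI?F → skip
[2] flags=0010 GT?T → r3=0x12
[3] flags=0010 CC?F → skip
[4] flags=0011 → (cmp)
[5] flags=0011 VS?T → r5=0x09
[6] flags=0011 VC?F → skip
[7] flags=0011 HI?T → r4=0x9e
[8] flags=1000 → (cmp)
[9] flags=1000 EQ?F → skip
[10] flags=1000 LS?T → r4=0xa5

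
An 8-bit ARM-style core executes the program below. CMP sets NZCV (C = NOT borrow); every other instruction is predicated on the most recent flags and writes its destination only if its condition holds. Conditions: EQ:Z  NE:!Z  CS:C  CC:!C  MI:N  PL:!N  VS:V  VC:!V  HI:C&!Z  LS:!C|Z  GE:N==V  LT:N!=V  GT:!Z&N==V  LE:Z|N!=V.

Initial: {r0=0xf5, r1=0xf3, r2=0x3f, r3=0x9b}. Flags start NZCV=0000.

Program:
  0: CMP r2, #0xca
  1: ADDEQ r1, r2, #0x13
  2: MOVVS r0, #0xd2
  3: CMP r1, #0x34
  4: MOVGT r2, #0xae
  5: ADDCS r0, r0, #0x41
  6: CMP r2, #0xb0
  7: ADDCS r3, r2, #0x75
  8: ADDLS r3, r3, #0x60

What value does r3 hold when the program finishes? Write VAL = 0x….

VAL = 0xfb

0: ✓ CMP  NZCV=0000
1: · ADDEQ
2: · MOVVS
3: ✓ CMP  NZCV=1010
4: · MOVGT
5: ✓ ADDCS  r0←0x36
6: ✓ CMP  NZCV=1001
7: · ADDCS
8: ✓ ADDLS  r3←0xfb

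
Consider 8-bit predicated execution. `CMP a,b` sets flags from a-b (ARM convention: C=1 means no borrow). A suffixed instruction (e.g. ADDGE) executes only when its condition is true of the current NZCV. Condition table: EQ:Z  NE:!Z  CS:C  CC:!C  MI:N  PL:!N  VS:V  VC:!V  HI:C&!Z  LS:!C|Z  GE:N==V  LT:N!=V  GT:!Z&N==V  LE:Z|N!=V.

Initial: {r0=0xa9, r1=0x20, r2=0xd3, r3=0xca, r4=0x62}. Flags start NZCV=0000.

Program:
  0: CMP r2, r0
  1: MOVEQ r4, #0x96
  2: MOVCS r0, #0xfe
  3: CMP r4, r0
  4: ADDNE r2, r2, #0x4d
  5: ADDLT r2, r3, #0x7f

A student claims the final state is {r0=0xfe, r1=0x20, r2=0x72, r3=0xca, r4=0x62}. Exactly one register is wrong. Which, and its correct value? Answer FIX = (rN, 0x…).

0: ✓ CMP  NZCV=0010
1: · MOVEQ
2: ✓ MOVCS  r0←0xfe
3: ✓ CMP  NZCV=0000
4: ✓ ADDNE  r2←0x20
5: · ADDLT

FIX = (r2, 0x20)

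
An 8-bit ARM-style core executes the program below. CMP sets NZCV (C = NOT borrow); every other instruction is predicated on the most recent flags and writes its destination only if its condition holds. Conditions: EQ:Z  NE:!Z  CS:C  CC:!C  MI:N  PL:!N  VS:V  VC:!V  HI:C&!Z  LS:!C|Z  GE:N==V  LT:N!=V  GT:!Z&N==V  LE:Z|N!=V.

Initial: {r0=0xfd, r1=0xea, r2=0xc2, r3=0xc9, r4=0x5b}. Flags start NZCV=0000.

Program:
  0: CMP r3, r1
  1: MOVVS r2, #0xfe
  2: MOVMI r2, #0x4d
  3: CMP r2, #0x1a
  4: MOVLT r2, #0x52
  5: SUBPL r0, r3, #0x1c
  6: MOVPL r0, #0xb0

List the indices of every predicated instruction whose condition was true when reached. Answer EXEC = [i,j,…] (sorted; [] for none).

EXEC = [2,5,6]

[0] flags=1000 → (cmp)
[1] flags=1000 VS?F → skip
[2] flags=1000 MI?T → r2=0x4d
[3] flags=0010 → (cmp)
[4] flags=0010 LT?F → skip
[5] flags=0010 PL?T → r0=0xad
[6] flags=0010 PL?T → r0=0xb0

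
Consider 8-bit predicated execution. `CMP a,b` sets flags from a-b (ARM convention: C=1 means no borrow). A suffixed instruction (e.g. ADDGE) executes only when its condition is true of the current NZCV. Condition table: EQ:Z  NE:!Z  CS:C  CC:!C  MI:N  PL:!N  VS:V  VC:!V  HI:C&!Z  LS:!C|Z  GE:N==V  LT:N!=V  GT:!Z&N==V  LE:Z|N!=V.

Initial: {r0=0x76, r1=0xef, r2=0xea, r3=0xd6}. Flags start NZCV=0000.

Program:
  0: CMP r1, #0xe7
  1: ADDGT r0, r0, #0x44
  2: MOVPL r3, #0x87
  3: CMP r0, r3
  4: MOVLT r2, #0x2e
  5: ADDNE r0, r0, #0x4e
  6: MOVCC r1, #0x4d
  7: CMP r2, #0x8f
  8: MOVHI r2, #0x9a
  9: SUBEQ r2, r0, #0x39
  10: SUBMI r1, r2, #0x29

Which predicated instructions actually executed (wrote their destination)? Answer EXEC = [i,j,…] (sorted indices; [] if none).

[0] flags=0010 → (cmp)
[1] flags=0010 GT?T → r0=0xba
[2] flags=0010 PL?T → r3=0x87
[3] flags=0010 → (cmp)
[4] flags=0010 LT?F → skip
[5] flags=0010 NE?T → r0=0x08
[6] flags=0010 CC?F → skip
[7] flags=0010 → (cmp)
[8] flags=0010 HI?T → r2=0x9a
[9] flags=0010 EQ?F → skip
[10] flags=0010 MI?F → skip

EXEC = [1,2,5,8]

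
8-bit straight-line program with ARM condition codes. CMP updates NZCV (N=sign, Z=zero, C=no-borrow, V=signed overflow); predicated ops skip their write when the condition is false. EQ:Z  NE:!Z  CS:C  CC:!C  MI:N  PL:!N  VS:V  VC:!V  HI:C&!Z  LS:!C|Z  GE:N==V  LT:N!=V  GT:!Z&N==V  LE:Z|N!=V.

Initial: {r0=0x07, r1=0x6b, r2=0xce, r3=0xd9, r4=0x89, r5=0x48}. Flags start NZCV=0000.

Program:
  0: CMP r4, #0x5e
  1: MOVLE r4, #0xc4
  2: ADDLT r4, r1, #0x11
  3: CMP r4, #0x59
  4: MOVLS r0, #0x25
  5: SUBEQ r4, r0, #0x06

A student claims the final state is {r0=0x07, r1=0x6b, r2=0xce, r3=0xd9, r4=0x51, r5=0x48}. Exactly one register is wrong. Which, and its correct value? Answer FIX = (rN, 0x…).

[0] flags=0011 → (cmp)
[1] flags=0011 LE?T → r4=0xc4
[2] flags=0011 LT?T → r4=0x7c
[3] flags=0010 → (cmp)
[4] flags=0010 LS?F → skip
[5] flags=0010 EQ?F → skip

FIX = (r4, 0x7c)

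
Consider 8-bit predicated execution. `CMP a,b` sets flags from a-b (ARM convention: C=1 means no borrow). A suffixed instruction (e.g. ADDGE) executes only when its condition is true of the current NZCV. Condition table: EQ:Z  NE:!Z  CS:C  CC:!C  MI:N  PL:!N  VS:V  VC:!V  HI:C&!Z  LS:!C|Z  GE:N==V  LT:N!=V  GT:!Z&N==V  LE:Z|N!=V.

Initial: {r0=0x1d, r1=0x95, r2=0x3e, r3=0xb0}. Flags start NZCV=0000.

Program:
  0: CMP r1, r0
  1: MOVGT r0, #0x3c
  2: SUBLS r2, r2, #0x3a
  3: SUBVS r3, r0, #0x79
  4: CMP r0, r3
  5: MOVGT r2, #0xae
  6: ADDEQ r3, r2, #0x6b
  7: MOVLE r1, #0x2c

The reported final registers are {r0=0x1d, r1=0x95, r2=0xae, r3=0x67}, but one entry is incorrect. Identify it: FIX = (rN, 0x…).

FIX = (r3, 0xa4)

0: ✓ CMP  NZCV=0011
1: · MOVGT
2: · SUBLS
3: ✓ SUBVS  r3←0xa4
4: ✓ CMP  NZCV=0000
5: ✓ MOVGT  r2←0xae
6: · ADDEQ
7: · MOVLE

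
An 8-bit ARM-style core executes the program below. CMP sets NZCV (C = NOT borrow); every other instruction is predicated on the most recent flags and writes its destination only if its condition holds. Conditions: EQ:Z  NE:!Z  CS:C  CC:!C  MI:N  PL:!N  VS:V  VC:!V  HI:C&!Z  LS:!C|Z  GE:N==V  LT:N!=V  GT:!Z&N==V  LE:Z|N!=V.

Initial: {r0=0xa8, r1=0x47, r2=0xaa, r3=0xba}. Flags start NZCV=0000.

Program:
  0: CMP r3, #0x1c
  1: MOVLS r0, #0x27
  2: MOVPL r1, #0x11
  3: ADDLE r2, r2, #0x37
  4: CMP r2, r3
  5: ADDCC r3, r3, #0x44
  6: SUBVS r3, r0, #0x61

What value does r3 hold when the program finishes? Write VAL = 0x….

VAL = 0xba

0: ✓ CMP  NZCV=1010
1: · MOVLS
2: · MOVPL
3: ✓ ADDLE  r2←0xe1
4: ✓ CMP  NZCV=0010
5: · ADDCC
6: · SUBVS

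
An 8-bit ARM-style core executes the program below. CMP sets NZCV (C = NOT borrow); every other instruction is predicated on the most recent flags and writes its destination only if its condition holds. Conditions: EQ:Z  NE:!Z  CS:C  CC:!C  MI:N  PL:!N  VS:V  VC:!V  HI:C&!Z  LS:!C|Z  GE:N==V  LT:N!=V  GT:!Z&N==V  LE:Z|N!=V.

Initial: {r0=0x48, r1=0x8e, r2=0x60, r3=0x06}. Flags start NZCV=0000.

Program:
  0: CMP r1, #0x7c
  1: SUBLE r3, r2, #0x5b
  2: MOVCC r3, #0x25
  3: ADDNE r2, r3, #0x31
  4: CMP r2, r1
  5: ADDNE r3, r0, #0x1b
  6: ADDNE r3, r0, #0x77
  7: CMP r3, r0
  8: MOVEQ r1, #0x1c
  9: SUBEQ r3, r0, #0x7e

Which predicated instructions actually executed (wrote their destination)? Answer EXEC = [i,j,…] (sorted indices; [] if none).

0: ✓ CMP  NZCV=0011
1: ✓ SUBLE  r3←0x05
2: · MOVCC
3: ✓ ADDNE  r2←0x36
4: ✓ CMP  NZCV=1001
5: ✓ ADDNE  r3←0x63
6: ✓ ADDNE  r3←0xbf
7: ✓ CMP  NZCV=0011
8: · MOVEQ
9: · SUBEQ

EXEC = [1,3,5,6]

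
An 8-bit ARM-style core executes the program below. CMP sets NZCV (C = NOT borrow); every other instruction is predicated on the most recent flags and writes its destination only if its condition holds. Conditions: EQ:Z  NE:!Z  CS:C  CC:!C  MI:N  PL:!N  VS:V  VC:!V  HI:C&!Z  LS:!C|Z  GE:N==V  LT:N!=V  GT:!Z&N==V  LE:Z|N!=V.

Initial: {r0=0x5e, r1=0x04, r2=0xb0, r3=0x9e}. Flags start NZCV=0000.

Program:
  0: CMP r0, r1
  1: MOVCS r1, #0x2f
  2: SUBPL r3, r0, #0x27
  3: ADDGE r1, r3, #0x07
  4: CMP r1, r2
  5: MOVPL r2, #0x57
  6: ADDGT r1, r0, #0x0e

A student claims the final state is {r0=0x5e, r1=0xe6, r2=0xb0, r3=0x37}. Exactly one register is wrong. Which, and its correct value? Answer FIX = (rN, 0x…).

FIX = (r1, 0x6c)

0: ✓ CMP  NZCV=0010
1: ✓ MOVCS  r1←0x2f
2: ✓ SUBPL  r3←0x37
3: ✓ ADDGE  r1←0x3e
4: ✓ CMP  NZCV=1001
5: · MOVPL
6: ✓ ADDGT  r1←0x6c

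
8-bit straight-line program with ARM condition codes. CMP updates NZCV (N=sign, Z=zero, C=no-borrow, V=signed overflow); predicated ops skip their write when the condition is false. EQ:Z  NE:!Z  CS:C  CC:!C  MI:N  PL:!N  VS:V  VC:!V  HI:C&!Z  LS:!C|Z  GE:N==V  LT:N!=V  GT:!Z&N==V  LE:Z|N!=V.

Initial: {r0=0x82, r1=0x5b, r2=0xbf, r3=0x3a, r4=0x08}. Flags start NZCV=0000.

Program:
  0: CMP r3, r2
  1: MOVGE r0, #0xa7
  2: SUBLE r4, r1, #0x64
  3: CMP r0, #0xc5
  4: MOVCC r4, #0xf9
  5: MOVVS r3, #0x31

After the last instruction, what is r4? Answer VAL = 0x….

[0] flags=0000 → (cmp)
[1] flags=0000 GE?T → r0=0xa7
[2] flags=0000 LE?F → skip
[3] flags=1000 → (cmp)
[4] flags=1000 CC?T → r4=0xf9
[5] flags=1000 VS?F → skip

VAL = 0xf9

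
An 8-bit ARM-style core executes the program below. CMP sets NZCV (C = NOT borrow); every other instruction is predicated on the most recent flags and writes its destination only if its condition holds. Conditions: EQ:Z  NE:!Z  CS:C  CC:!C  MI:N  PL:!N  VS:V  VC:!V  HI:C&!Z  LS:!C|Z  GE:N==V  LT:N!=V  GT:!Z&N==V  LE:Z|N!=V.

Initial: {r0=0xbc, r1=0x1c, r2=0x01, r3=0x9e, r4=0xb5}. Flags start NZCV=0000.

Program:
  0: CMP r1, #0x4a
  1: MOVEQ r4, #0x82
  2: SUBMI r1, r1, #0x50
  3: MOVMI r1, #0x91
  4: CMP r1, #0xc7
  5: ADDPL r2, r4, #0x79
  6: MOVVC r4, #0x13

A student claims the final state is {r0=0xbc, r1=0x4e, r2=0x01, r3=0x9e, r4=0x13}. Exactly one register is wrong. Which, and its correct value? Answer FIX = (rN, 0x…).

[0] flags=1000 → (cmp)
[1] flags=1000 EQ?F → skip
[2] flags=1000 MI?T → r1=0xcc
[3] flags=1000 MI?T → r1=0x91
[4] flags=1000 → (cmp)
[5] flags=1000 PL?F → skip
[6] flags=1000 VC?T → r4=0x13

FIX = (r1, 0x91)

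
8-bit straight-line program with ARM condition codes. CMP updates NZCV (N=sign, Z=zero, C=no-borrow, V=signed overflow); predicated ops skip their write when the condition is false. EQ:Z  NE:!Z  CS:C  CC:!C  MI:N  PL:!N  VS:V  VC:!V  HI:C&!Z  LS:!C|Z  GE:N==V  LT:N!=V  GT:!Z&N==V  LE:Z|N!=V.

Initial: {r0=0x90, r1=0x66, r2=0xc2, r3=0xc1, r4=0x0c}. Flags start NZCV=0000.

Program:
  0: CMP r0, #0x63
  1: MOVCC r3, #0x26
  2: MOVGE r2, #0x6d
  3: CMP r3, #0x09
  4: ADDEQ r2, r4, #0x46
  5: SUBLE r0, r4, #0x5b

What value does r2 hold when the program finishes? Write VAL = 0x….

VAL = 0xc2

[0] flags=0011 → (cmp)
[1] flags=0011 CC?F → skip
[2] flags=0011 GE?F → skip
[3] flags=1010 → (cmp)
[4] flags=1010 EQ?F → skip
[5] flags=1010 LE?T → r0=0xb1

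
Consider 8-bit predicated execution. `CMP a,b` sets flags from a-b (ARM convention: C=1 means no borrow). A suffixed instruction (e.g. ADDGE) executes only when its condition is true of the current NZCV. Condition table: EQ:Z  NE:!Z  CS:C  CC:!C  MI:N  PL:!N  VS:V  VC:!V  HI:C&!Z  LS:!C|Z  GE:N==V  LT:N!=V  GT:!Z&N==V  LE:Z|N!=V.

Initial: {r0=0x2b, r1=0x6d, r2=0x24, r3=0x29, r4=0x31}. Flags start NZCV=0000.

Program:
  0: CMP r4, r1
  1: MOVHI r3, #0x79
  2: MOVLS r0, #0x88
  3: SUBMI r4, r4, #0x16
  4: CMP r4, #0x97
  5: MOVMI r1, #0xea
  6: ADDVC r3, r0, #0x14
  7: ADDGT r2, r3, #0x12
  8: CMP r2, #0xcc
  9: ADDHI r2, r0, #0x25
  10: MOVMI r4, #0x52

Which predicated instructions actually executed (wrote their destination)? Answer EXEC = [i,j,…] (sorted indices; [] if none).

EXEC = [2,3,5,7]

[0] flags=1000 → (cmp)
[1] flags=1000 HI?F → skip
[2] flags=1000 LS?T → r0=0x88
[3] flags=1000 MI?T → r4=0x1b
[4] flags=1001 → (cmp)
[5] flags=1001 MI?T → r1=0xea
[6] flags=1001 VC?F → skip
[7] flags=1001 GT?T → r2=0x3b
[8] flags=0000 → (cmp)
[9] flags=0000 HI?F → skip
[10] flags=0000 MI?F → skip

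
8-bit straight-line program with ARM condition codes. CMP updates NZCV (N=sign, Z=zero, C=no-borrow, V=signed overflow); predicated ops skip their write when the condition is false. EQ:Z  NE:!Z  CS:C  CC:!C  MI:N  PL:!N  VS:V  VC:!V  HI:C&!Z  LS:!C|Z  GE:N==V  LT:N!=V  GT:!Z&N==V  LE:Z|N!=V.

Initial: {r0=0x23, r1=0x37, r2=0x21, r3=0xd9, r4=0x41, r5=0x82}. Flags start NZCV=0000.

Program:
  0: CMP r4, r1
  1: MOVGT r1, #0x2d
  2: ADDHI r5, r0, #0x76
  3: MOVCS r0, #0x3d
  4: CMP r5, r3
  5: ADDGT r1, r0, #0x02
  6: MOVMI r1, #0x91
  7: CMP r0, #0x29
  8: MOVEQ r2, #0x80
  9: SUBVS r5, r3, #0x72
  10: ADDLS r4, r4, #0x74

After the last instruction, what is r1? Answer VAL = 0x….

VAL = 0x91

0: ✓ CMP  NZCV=0010
1: ✓ MOVGT  r1←0x2d
2: ✓ ADDHI  r5←0x99
3: ✓ MOVCS  r0←0x3d
4: ✓ CMP  NZCV=1000
5: · ADDGT
6: ✓ MOVMI  r1←0x91
7: ✓ CMP  NZCV=0010
8: · MOVEQ
9: · SUBVS
10: · ADDLS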